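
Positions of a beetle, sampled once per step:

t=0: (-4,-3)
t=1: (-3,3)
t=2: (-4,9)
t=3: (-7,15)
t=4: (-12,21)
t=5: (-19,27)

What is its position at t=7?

First differences are (+1,+6), (-1,+6), (-3,+6), (-5,+6), (-7,+6); their common second difference is (-2,+0) (constant acceleration).
step 6: (-19,27) + (-9,+6) → (-28,33)
step 7: (-28,33) + (-11,+6) → (-39,39)

(-39,39)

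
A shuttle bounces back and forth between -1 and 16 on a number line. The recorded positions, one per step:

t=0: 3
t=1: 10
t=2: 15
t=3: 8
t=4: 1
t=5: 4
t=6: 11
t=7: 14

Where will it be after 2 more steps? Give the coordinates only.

0

The value reflects between -1 and 16, moving 7 per step.
  step 8: 14 → 7
  step 9: 7 → 0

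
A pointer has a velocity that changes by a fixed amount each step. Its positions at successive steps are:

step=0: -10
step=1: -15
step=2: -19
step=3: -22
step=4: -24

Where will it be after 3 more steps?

Successive displacements: -5, -4, -3, -2 — each changes by +1.
step 5: -24 − 1 → -25
step 6: -25 + 0 → -25
step 7: -25 + 1 → -24

-24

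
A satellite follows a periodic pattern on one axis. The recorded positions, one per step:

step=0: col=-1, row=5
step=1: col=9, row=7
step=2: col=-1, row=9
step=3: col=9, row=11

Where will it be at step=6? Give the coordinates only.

col=-1, row=17

Col: cycles through -1, 9 every 2 steps. Step 6 lands at position 0 of the cycle → -1.
Row: linear, +2 per step → 17 at step 6.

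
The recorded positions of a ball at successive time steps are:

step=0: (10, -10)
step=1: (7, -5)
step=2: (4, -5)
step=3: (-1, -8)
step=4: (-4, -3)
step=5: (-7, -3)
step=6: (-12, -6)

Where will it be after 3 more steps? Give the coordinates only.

Differencing gives (-3, +5), (-3, +0), (-5, -3), (-3, +5), (-3, +0), (-5, -3). This is the pattern (-3, +5), (-3, +0), (-5, -3) repeated.
step 7: apply (-3, +5) → (-15, -1)
step 8: apply (-3, +0) → (-18, -1)
step 9: apply (-5, -3) → (-23, -4)

(-23, -4)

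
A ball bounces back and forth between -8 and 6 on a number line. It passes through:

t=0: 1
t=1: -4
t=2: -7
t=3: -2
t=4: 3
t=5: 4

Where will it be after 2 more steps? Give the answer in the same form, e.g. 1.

The value travels 5 per step and bounces off the walls at -8 and 6.
  step 6: 4 → -1
  step 7: -1 → -6

-6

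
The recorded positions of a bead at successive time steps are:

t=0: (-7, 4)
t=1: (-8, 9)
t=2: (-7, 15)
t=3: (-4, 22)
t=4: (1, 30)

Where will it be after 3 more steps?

(28, 60)

First differences are (-1, +5), (+1, +6), (+3, +7), (+5, +8); their common second difference is (+2, +1) (constant acceleration).
step 5: (1, 30) + (+7, +9) → (8, 39)
step 6: (8, 39) + (+9, +10) → (17, 49)
step 7: (17, 49) + (+11, +11) → (28, 60)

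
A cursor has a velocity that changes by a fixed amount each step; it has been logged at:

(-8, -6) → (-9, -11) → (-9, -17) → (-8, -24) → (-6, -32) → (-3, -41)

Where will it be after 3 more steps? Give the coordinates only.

(12, -74)

Taking differences between consecutive positions: (-1, -5), (+0, -6), (+1, -7), (+2, -8), (+3, -9). These grow by (+1, -1) each step.
step 6: (-3, -41) + (+4, -10) → (1, -51)
step 7: (1, -51) + (+5, -11) → (6, -62)
step 8: (6, -62) + (+6, -12) → (12, -74)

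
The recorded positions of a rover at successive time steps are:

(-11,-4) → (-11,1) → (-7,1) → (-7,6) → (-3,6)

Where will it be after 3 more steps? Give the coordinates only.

Differencing gives (+0,+5), (+4,+0), (+0,+5), (+4,+0). This is the pattern (+0,+5), (+4,+0) repeated.
step 5: apply (+0,+5) → (-3,11)
step 6: apply (+4,+0) → (1,11)
step 7: apply (+0,+5) → (1,16)

(1,16)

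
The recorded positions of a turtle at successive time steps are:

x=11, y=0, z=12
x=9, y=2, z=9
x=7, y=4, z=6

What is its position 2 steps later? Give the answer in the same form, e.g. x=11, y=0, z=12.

x=3, y=8, z=0

The position changes by (-2,+2,-3) every step.
step 3: x=7, y=4, z=6 + (-2,+2,-3) → x=5, y=6, z=3
step 4: x=5, y=6, z=3 + (-2,+2,-3) → x=3, y=8, z=0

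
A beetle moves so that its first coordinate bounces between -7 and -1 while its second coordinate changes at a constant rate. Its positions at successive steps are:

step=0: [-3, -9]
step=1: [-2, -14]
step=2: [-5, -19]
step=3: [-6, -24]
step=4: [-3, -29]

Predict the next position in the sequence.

[-2, -34]

The first coordinate reflects between -7 and -1, moving 3 per step.
  step 5: -3 → -2
The second coordinate changes by -5 each step: at step 5 it is -34.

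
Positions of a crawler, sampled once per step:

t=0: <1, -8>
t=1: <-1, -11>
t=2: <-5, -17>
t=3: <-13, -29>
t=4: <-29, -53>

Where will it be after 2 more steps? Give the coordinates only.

The jumps are <-2, -3>, <-4, -6>, <-8, -12>, <-16, -24> — a geometric progression with ratio 2.
step 5: <-29, -53> + <-32, -48> → <-61, -101>
step 6: <-61, -101> + <-64, -96> → <-125, -197>

<-125, -197>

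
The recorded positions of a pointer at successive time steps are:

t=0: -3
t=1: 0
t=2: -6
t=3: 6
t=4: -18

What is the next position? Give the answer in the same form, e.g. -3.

Consecutive displacements +3, -6, +12, -24 scale by a factor of -2 each step.
step 5: -18 + 48 → 30

30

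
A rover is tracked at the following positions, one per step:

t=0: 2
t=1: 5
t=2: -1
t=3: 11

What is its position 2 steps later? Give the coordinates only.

The jumps are +3, -6, +12 — a geometric progression with ratio -2.
step 4: 11 − 24 → -13
step 5: -13 + 48 → 35

35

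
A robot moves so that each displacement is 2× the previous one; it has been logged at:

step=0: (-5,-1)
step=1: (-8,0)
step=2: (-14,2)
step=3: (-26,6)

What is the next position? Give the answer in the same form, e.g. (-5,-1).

(-50,14)

Step-to-step displacements: (-3,+1), (-6,+2), (-12,+4); each is 2× the previous.
step 4: (-26,6) + (-24,+8) → (-50,14)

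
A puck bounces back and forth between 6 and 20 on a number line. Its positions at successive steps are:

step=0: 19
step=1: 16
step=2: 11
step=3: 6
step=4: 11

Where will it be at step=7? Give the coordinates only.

14

The value travels 5 per step and bounces off the walls at 6 and 20.
  step 5: 11 → 16
  step 6: 16 → 19
  step 7: 19 → 14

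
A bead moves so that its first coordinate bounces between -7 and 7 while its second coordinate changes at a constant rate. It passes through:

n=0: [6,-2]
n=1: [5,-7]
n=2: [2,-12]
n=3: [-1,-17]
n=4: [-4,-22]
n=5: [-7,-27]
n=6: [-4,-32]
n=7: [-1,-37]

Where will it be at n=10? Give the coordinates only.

[6,-52]

The first coordinate reflects between -7 and 7, moving 3 per step.
  step 8: -1 → 2
  step 9: 2 → 5
  step 10: 5 → 6
The second coordinate changes by -5 each step: at step 10 it is -52.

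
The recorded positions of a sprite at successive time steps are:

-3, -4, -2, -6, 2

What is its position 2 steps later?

18

The jumps are -1, +2, -4, +8 — a geometric progression with ratio -2.
step 5: 2 − 16 → -14
step 6: -14 + 32 → 18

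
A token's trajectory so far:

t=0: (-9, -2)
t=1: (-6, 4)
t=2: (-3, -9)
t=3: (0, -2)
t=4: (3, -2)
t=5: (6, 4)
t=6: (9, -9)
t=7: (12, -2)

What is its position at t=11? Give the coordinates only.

(24, -2)

The first coordinate changes by +3 each step, so at step 11 it is -9 + 11·(3) = 24.
The second coordinate repeats the cycle [-2, 4, -9, -2] with period 4; step 11 mod 4 = 3, giving -2.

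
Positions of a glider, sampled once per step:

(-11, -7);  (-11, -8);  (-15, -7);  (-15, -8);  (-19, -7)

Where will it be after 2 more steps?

Step-to-step displacements: (+0, -1), (-4, +1), (+0, -1), (-4, +1) — a repeating cycle of length 2.
step 5: apply (+0, -1) → (-19, -8)
step 6: apply (-4, +1) → (-23, -7)

(-23, -7)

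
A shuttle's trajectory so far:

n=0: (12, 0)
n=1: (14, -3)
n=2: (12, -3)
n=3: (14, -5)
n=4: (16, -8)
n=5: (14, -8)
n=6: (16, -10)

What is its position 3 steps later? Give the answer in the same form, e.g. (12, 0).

Step-to-step displacements: (+2, -3), (-2, +0), (+2, -2), (+2, -3), (-2, +0), (+2, -2) — a repeating cycle of length 3.
step 7: apply (+2, -3) → (18, -13)
step 8: apply (-2, +0) → (16, -13)
step 9: apply (+2, -2) → (18, -15)

(18, -15)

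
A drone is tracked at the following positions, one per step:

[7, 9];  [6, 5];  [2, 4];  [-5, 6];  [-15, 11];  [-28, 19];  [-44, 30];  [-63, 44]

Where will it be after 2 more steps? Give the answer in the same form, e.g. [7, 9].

First differences are [-1, -4], [-4, -1], [-7, +2], [-10, +5], [-13, +8], [-16, +11], [-19, +14]; their common second difference is [-3, +3] (constant acceleration).
step 8: [-63, 44] + [-22, +17] → [-85, 61]
step 9: [-85, 61] + [-25, +20] → [-110, 81]

[-110, 81]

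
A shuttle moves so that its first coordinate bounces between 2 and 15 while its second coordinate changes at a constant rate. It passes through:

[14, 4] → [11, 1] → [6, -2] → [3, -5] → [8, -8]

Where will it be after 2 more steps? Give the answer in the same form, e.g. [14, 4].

The first coordinate travels 5 per step and bounces off the walls at 2 and 15.
  step 5: 8 → 13
  step 6: 13 → 12
The second coordinate changes by -3 each step: at step 6 it is -14.

[12, -14]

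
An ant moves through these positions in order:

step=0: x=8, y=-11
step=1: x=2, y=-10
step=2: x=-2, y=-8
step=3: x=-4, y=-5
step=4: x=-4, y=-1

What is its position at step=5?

Taking differences between consecutive positions: (-6, +1), (-4, +2), (-2, +3), (+0, +4). These grow by (+2, +1) each step.
step 5: x=-4, y=-1 + (+2, +5) → x=-2, y=4

x=-2, y=4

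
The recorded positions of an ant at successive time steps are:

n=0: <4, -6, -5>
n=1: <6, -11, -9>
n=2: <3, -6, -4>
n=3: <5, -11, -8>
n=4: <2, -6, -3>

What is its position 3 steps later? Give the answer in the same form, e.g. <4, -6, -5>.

Step-to-step displacements: <+2, -5, -4>, <-3, +5, +5>, <+2, -5, -4>, <-3, +5, +5> — a repeating cycle of length 2.
step 5: apply <+2, -5, -4> → <4, -11, -7>
step 6: apply <-3, +5, +5> → <1, -6, -2>
step 7: apply <+2, -5, -4> → <3, -11, -6>

<3, -11, -6>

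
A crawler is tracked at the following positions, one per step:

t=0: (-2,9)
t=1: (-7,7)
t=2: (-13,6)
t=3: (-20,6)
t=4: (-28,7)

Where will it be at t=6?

(-47,12)

Taking differences between consecutive positions: (-5,-2), (-6,-1), (-7,+0), (-8,+1). These grow by (-1,+1) each step.
step 5: (-28,7) + (-9,+2) → (-37,9)
step 6: (-37,9) + (-10,+3) → (-47,12)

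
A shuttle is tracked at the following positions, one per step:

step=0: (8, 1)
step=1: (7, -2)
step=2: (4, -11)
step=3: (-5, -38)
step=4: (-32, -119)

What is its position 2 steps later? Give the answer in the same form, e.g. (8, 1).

(-356, -1091)

The jumps are (-1, -3), (-3, -9), (-9, -27), (-27, -81) — a geometric progression with ratio 3.
step 5: (-32, -119) + (-81, -243) → (-113, -362)
step 6: (-113, -362) + (-243, -729) → (-356, -1091)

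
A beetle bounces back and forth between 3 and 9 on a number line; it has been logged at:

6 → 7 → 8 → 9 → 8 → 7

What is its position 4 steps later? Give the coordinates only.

3

The value reflects between 3 and 9, moving 1 per step.
  step 6: 7 → 6
  step 7: 6 → 5
  step 8: 5 → 4
  step 9: 4 → 3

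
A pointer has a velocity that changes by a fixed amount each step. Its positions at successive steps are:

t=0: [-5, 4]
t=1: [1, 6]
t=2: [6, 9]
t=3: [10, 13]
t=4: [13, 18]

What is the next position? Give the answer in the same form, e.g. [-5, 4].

Successive displacements: [+6, +2], [+5, +3], [+4, +4], [+3, +5] — each changes by [-1, +1].
step 5: [13, 18] + [+2, +6] → [15, 24]

[15, 24]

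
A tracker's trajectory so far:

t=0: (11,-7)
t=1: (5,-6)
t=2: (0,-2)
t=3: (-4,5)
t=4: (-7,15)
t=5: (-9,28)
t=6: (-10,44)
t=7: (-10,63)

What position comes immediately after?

Taking differences between consecutive positions: (-6,+1), (-5,+4), (-4,+7), (-3,+10), (-2,+13), (-1,+16), (+0,+19). These grow by (+1,+3) each step.
step 8: (-10,63) + (+1,+22) → (-9,85)

(-9,85)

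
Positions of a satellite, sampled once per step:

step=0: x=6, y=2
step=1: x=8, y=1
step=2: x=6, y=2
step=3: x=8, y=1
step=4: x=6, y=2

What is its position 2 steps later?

Step-to-step displacements: (+2, -1), (-2, +1), (+2, -1), (-2, +1); each is -1× the previous.
step 5: x=6, y=2 + (+2, -1) → x=8, y=1
step 6: x=8, y=1 + (-2, +1) → x=6, y=2

x=6, y=2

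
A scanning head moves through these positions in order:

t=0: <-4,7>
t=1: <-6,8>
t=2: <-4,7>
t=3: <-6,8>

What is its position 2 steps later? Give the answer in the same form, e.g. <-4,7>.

<-6,8>

Consecutive displacements <-2,+1>, <+2,-1>, <-2,+1> scale by a factor of -1 each step.
step 4: <-6,8> + <+2,-1> → <-4,7>
step 5: <-4,7> + <-2,+1> → <-6,8>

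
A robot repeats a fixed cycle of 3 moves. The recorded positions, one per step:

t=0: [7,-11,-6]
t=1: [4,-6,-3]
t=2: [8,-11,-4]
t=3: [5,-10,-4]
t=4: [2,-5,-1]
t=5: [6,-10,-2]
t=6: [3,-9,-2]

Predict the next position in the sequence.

Differencing gives [-3,+5,+3], [+4,-5,-1], [-3,+1,+0], [-3,+5,+3], [+4,-5,-1], [-3,+1,+0]. This is the pattern [-3,+5,+3], [+4,-5,-1], [-3,+1,+0] repeated.
step 7: apply [-3,+5,+3] → [0,-4,1]

[0,-4,1]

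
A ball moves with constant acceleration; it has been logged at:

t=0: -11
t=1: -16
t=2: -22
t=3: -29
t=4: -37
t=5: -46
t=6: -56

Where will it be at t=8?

-79

Taking differences between consecutive positions: -5, -6, -7, -8, -9, -10. These grow by -1 each step.
step 7: -56 − 11 → -67
step 8: -67 − 12 → -79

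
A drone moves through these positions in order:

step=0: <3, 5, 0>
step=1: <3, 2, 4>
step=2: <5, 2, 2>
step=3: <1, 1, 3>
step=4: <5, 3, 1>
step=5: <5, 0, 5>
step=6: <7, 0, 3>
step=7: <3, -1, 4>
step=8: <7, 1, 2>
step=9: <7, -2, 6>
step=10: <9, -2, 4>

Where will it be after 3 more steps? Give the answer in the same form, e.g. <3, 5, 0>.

Differencing gives <+0, -3, +4>, <+2, +0, -2>, <-4, -1, +1>, <+4, +2, -2>, <+0, -3, +4>, <+2, +0, -2>, <-4, -1, +1>, <+4, +2, -2>, <+0, -3, +4>, <+2, +0, -2>. This is the pattern <+0, -3, +4>, <+2, +0, -2>, <-4, -1, +1>, <+4, +2, -2> repeated.
step 11: apply <-4, -1, +1> → <5, -3, 5>
step 12: apply <+4, +2, -2> → <9, -1, 3>
step 13: apply <+0, -3, +4> → <9, -4, 7>

<9, -4, 7>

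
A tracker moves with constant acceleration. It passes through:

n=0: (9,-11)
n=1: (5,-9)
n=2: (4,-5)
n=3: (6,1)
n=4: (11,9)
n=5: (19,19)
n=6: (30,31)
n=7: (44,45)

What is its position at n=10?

(104,99)

First differences are (-4,+2), (-1,+4), (+2,+6), (+5,+8), (+8,+10), (+11,+12), (+14,+14); their common second difference is (+3,+2) (constant acceleration).
step 8: (44,45) + (+17,+16) → (61,61)
step 9: (61,61) + (+20,+18) → (81,79)
step 10: (81,79) + (+23,+20) → (104,99)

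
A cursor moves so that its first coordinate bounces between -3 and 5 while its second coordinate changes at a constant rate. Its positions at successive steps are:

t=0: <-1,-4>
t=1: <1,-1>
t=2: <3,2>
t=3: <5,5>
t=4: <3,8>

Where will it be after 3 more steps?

<-3,17>

The first coordinate travels 2 per step and bounces off the walls at -3 and 5.
  step 5: 3 → 1
  step 6: 1 → -1
  step 7: -1 → -3
The second coordinate changes by +3 each step: at step 7 it is 17.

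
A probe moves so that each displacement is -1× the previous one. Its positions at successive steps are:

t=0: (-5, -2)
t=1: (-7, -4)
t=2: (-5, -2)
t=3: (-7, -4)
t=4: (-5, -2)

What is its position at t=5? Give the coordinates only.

(-7, -4)

Step-to-step displacements: (-2, -2), (+2, +2), (-2, -2), (+2, +2); each is -1× the previous.
step 5: (-5, -2) + (-2, -2) → (-7, -4)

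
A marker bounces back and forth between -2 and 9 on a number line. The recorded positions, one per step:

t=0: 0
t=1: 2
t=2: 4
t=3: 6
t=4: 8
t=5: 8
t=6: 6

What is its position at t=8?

The value travels 2 per step and bounces off the walls at -2 and 9.
  step 7: 6 → 4
  step 8: 4 → 2

2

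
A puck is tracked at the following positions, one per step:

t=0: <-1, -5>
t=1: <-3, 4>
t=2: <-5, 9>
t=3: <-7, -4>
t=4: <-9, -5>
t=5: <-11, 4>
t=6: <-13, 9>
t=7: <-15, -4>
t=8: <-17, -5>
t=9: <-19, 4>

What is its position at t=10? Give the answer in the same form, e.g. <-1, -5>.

<-21, 9>

First: linear, -2 per step → -21 at step 10.
Second: cycles through -5, 4, 9, -4 every 4 steps. Step 10 lands at position 2 of the cycle → 9.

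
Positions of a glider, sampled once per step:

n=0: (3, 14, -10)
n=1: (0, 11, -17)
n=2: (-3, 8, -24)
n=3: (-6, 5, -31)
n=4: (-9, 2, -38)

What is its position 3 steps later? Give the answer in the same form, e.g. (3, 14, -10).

The position changes by (-3, -3, -7) every step.
step 5: (-9, 2, -38) + (-3, -3, -7) → (-12, -1, -45)
step 6: (-12, -1, -45) + (-3, -3, -7) → (-15, -4, -52)
step 7: (-15, -4, -52) + (-3, -3, -7) → (-18, -7, -59)

(-18, -7, -59)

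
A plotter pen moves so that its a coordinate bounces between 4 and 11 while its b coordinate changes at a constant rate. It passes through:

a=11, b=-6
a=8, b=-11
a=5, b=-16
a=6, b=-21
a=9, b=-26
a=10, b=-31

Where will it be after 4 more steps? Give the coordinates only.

The a coordinate travels 3 per step and bounces off the walls at 4 and 11.
  step 6: 10 → 7
  step 7: 7 → 4
  step 8: 4 → 7
  step 9: 7 → 10
The b coordinate changes by -5 each step: at step 9 it is -51.

a=10, b=-51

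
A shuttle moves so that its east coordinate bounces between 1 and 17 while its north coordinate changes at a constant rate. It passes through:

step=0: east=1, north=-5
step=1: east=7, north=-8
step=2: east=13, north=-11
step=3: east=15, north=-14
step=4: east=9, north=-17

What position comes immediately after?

east=3, north=-20

The east coordinate travels 6 per step and bounces off the walls at 1 and 17.
  step 5: 9 → 3
The north coordinate changes by -3 each step: at step 5 it is -20.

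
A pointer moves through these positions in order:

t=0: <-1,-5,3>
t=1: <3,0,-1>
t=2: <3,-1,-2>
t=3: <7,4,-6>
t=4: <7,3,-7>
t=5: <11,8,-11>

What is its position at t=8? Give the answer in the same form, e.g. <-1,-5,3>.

<15,11,-17>

Step-to-step displacements: <+4,+5,-4>, <+0,-1,-1>, <+4,+5,-4>, <+0,-1,-1>, <+4,+5,-4> — a repeating cycle of length 2.
step 6: apply <+0,-1,-1> → <11,7,-12>
step 7: apply <+4,+5,-4> → <15,12,-16>
step 8: apply <+0,-1,-1> → <15,11,-17>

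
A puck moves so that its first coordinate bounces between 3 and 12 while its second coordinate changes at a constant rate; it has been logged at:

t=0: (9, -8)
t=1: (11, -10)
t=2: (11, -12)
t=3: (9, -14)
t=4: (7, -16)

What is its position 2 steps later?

The first coordinate travels 2 per step and bounces off the walls at 3 and 12.
  step 5: 7 → 5
  step 6: 5 → 3
The second coordinate changes by -2 each step: at step 6 it is -20.

(3, -20)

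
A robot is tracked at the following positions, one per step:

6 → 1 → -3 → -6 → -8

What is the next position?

First differences are -5, -4, -3, -2; their common second difference is +1 (constant acceleration).
step 5: -8 − 1 → -9

-9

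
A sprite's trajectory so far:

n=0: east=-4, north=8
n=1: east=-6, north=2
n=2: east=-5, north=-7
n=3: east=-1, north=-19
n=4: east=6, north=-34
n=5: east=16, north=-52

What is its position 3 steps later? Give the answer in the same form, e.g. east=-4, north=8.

east=64, north=-124

First differences are (-2, -6), (+1, -9), (+4, -12), (+7, -15), (+10, -18); their common second difference is (+3, -3) (constant acceleration).
step 6: east=16, north=-52 + (+13, -21) → east=29, north=-73
step 7: east=29, north=-73 + (+16, -24) → east=45, north=-97
step 8: east=45, north=-97 + (+19, -27) → east=64, north=-124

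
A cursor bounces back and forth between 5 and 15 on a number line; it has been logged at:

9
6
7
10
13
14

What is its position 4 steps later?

8

The value travels 3 per step and bounces off the walls at 5 and 15.
  step 6: 14 → 11
  step 7: 11 → 8
  step 8: 8 → 5
  step 9: 5 → 8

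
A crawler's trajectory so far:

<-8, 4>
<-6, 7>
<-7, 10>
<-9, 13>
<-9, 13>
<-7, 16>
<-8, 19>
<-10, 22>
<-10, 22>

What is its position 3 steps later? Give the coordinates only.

Step-to-step displacements: <+2, +3>, <-1, +3>, <-2, +3>, <+0, +0>, <+2, +3>, <-1, +3>, <-2, +3>, <+0, +0> — a repeating cycle of length 4.
step 9: apply <+2, +3> → <-8, 25>
step 10: apply <-1, +3> → <-9, 28>
step 11: apply <-2, +3> → <-11, 31>

<-11, 31>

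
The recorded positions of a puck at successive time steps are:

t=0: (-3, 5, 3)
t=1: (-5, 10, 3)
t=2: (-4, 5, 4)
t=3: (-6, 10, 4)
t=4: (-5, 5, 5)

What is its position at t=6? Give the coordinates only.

Step-to-step displacements: (-2, +5, +0), (+1, -5, +1), (-2, +5, +0), (+1, -5, +1) — a repeating cycle of length 2.
step 5: apply (-2, +5, +0) → (-7, 10, 5)
step 6: apply (+1, -5, +1) → (-6, 5, 6)

(-6, 5, 6)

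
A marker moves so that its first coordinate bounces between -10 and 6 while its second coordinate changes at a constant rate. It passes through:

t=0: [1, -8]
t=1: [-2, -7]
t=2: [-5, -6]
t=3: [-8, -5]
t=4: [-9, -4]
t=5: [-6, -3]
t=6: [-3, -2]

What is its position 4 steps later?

[3, 2]

The first coordinate reflects between -10 and 6, moving 3 per step.
  step 7: -3 → 0
  step 8: 0 → 3
  step 9: 3 → 6
  step 10: 6 → 3
The second coordinate changes by +1 each step: at step 10 it is 2.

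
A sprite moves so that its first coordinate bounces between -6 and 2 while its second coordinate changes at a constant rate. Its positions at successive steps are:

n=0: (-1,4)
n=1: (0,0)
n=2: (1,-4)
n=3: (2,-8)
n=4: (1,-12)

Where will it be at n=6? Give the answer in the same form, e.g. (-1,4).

(-1,-20)

The first coordinate reflects between -6 and 2, moving 1 per step.
  step 5: 1 → 0
  step 6: 0 → -1
The second coordinate changes by -4 each step: at step 6 it is -20.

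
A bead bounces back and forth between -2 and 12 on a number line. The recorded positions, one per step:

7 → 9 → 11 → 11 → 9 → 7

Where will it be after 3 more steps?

The value travels 2 per step and bounces off the walls at -2 and 12.
  step 6: 7 → 5
  step 7: 5 → 3
  step 8: 3 → 1

1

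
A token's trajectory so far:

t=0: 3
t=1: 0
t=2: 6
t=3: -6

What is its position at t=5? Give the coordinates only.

Step-to-step displacements: -3, +6, -12; each is -2× the previous.
step 4: -6 + 24 → 18
step 5: 18 − 48 → -30

-30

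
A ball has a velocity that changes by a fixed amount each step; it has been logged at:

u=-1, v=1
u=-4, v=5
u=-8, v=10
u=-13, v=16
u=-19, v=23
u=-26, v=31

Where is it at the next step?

u=-34, v=40

Successive displacements: (-3, +4), (-4, +5), (-5, +6), (-6, +7), (-7, +8) — each changes by (-1, +1).
step 6: u=-26, v=31 + (-8, +9) → u=-34, v=40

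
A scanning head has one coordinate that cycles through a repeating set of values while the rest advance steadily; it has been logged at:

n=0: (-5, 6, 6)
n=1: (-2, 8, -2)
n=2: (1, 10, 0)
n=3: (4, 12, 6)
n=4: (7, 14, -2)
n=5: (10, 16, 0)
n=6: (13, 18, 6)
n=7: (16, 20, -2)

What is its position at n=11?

(28, 28, 0)

The first coordinate changes by +3 each step, so at step 11 it is -5 + 11·(3) = 28.
The second coordinate changes by +2 each step, so at step 11 it is 6 + 11·(2) = 28.
The third coordinate repeats the cycle [6, -2, 0] with period 3; step 11 mod 3 = 2, giving 0.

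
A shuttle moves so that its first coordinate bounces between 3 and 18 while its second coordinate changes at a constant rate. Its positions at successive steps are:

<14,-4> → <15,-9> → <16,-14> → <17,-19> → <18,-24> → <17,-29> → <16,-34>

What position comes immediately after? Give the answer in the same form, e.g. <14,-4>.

<15,-39>

The first coordinate travels 1 per step and bounces off the walls at 3 and 18.
  step 7: 16 → 15
The second coordinate changes by -5 each step: at step 7 it is -39.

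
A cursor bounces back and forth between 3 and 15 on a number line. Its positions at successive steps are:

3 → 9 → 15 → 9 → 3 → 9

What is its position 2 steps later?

The value reflects between 3 and 15, moving 6 per step.
  step 6: 9 → 15
  step 7: 15 → 9

9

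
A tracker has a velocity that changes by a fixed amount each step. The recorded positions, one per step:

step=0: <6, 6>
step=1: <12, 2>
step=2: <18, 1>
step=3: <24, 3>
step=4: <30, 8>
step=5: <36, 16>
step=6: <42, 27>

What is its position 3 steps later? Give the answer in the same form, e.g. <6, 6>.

Taking differences between consecutive positions: <+6, -4>, <+6, -1>, <+6, +2>, <+6, +5>, <+6, +8>, <+6, +11>. These grow by <+0, +3> each step.
step 7: <42, 27> + <+6, +14> → <48, 41>
step 8: <48, 41> + <+6, +17> → <54, 58>
step 9: <54, 58> + <+6, +20> → <60, 78>

<60, 78>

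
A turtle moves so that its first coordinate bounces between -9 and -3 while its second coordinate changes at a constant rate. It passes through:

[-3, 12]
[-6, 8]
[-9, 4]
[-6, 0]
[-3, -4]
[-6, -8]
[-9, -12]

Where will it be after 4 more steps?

[-9, -28]

The first coordinate travels 3 per step and bounces off the walls at -9 and -3.
  step 7: -9 → -6
  step 8: -6 → -3
  step 9: -3 → -6
  step 10: -6 → -9
The second coordinate changes by -4 each step: at step 10 it is -28.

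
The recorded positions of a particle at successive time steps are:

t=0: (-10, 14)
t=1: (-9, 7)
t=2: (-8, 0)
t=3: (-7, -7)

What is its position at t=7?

Each step adds (+1, -7) to the position.
step 4: (-7, -7) + (+1, -7) → (-6, -14)
step 5: (-6, -14) + (+1, -7) → (-5, -21)
step 6: (-5, -21) + (+1, -7) → (-4, -28)
step 7: (-4, -28) + (+1, -7) → (-3, -35)

(-3, -35)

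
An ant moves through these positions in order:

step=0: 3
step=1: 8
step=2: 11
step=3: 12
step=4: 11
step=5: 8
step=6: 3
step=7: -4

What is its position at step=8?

Successive displacements: +5, +3, +1, -1, -3, -5, -7 — each changes by -2.
step 8: -4 − 9 → -13

-13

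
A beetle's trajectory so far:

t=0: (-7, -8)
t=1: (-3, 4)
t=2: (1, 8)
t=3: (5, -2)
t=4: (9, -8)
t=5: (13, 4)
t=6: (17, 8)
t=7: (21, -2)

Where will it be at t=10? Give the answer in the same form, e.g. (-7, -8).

First: linear, +4 per step → 33 at step 10.
Second: cycles through -8, 4, 8, -2 every 4 steps. Step 10 lands at position 2 of the cycle → 8.

(33, 8)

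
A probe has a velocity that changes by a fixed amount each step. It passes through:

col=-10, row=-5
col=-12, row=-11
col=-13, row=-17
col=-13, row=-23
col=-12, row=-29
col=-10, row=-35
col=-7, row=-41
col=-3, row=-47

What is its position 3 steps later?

Successive displacements: (-2,-6), (-1,-6), (+0,-6), (+1,-6), (+2,-6), (+3,-6), (+4,-6) — each changes by (+1,+0).
step 8: col=-3, row=-47 + (+5,-6) → col=2, row=-53
step 9: col=2, row=-53 + (+6,-6) → col=8, row=-59
step 10: col=8, row=-59 + (+7,-6) → col=15, row=-65

col=15, row=-65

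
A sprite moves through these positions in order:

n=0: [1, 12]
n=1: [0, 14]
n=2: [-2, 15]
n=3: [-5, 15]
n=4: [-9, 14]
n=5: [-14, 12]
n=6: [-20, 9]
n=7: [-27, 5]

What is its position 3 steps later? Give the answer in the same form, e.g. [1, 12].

[-54, -13]

Taking differences between consecutive positions: [-1, +2], [-2, +1], [-3, +0], [-4, -1], [-5, -2], [-6, -3], [-7, -4]. These grow by [-1, -1] each step.
step 8: [-27, 5] + [-8, -5] → [-35, 0]
step 9: [-35, 0] + [-9, -6] → [-44, -6]
step 10: [-44, -6] + [-10, -7] → [-54, -13]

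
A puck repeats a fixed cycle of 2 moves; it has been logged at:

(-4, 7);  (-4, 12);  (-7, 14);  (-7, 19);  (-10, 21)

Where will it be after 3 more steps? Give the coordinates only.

Step-to-step displacements: (+0, +5), (-3, +2), (+0, +5), (-3, +2) — a repeating cycle of length 2.
step 5: apply (+0, +5) → (-10, 26)
step 6: apply (-3, +2) → (-13, 28)
step 7: apply (+0, +5) → (-13, 33)

(-13, 33)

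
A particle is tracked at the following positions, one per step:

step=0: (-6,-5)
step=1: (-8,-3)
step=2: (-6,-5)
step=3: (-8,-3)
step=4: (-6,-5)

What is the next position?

Consecutive displacements (-2,+2), (+2,-2), (-2,+2), (+2,-2) scale by a factor of -1 each step.
step 5: (-6,-5) + (-2,+2) → (-8,-3)

(-8,-3)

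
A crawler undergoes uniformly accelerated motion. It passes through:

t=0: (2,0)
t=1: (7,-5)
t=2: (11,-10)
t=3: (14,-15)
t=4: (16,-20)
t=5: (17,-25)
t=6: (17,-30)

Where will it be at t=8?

Successive displacements: (+5,-5), (+4,-5), (+3,-5), (+2,-5), (+1,-5), (+0,-5) — each changes by (-1,+0).
step 7: (17,-30) + (-1,-5) → (16,-35)
step 8: (16,-35) + (-2,-5) → (14,-40)

(14,-40)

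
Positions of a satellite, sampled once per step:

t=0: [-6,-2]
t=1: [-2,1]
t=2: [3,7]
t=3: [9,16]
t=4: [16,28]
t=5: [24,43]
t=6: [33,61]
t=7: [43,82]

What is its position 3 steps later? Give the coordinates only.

First differences are [+4,+3], [+5,+6], [+6,+9], [+7,+12], [+8,+15], [+9,+18], [+10,+21]; their common second difference is [+1,+3] (constant acceleration).
step 8: [43,82] + [+11,+24] → [54,106]
step 9: [54,106] + [+12,+27] → [66,133]
step 10: [66,133] + [+13,+30] → [79,163]

[79,163]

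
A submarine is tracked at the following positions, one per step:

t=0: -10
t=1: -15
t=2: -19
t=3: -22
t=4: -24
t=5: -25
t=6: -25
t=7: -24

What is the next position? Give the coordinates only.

Successive displacements: -5, -4, -3, -2, -1, +0, +1 — each changes by +1.
step 8: -24 + 2 → -22

-22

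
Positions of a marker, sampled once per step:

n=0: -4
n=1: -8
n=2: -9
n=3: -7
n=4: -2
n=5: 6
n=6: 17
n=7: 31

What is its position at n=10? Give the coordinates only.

Successive displacements: -4, -1, +2, +5, +8, +11, +14 — each changes by +3.
step 8: 31 + 17 → 48
step 9: 48 + 20 → 68
step 10: 68 + 23 → 91

91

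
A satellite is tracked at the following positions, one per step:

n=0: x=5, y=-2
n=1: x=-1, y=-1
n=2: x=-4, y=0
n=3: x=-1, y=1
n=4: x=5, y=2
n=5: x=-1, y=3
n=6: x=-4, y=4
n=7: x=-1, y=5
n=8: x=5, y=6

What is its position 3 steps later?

x=-1, y=9

X: cycles through 5, -1, -4, -1 every 4 steps. Step 11 lands at position 3 of the cycle → -1.
Y: linear, +1 per step → 9 at step 11.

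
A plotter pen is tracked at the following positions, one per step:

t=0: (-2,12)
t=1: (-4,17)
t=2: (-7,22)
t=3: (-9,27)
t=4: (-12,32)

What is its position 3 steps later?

(-19,47)

Step-to-step displacements: (-2,+5), (-3,+5), (-2,+5), (-3,+5) — a repeating cycle of length 2.
step 5: apply (-2,+5) → (-14,37)
step 6: apply (-3,+5) → (-17,42)
step 7: apply (-2,+5) → (-19,47)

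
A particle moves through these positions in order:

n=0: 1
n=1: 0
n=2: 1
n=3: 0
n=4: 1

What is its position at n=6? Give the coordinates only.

Consecutive displacements -1, +1, -1, +1 scale by a factor of -1 each step.
step 5: 1 − 1 → 0
step 6: 0 + 1 → 1

1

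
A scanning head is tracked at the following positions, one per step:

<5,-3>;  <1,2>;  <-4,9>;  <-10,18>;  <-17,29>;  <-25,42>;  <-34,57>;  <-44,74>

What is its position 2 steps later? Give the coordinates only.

Successive displacements: <-4,+5>, <-5,+7>, <-6,+9>, <-7,+11>, <-8,+13>, <-9,+15>, <-10,+17> — each changes by <-1,+2>.
step 8: <-44,74> + <-11,+19> → <-55,93>
step 9: <-55,93> + <-12,+21> → <-67,114>

<-67,114>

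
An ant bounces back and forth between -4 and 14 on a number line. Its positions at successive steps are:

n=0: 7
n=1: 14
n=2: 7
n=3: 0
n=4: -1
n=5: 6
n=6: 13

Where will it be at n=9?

The value travels 7 per step and bounces off the walls at -4 and 14.
  step 7: 13 → 8
  step 8: 8 → 1
  step 9: 1 → -2

-2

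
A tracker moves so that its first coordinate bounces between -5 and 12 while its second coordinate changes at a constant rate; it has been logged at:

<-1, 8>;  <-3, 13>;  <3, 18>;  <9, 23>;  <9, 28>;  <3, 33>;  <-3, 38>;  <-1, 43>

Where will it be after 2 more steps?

<11, 53>

The first coordinate travels 6 per step and bounces off the walls at -5 and 12.
  step 8: -1 → 5
  step 9: 5 → 11
The second coordinate changes by +5 each step: at step 9 it is 53.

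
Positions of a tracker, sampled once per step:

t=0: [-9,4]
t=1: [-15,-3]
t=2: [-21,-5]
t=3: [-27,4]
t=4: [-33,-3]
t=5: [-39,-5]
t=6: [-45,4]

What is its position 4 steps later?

First: linear, -6 per step → -69 at step 10.
Second: cycles through 4, -3, -5 every 3 steps. Step 10 lands at position 1 of the cycle → -3.

[-69,-3]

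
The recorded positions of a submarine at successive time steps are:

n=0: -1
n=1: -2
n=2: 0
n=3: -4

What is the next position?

4

Step-to-step displacements: -1, +2, -4; each is -2× the previous.
step 4: -4 + 8 → 4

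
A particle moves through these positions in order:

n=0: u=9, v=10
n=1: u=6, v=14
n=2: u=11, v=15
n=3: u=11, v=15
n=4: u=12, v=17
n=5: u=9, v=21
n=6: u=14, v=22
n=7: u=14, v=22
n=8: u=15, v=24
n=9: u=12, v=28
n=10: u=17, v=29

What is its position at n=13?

Differencing gives (-3,+4), (+5,+1), (+0,+0), (+1,+2), (-3,+4), (+5,+1), (+0,+0), (+1,+2), (-3,+4), (+5,+1). This is the pattern (-3,+4), (+5,+1), (+0,+0), (+1,+2) repeated.
step 11: apply (+0,+0) → u=17, v=29
step 12: apply (+1,+2) → u=18, v=31
step 13: apply (-3,+4) → u=15, v=35

u=15, v=35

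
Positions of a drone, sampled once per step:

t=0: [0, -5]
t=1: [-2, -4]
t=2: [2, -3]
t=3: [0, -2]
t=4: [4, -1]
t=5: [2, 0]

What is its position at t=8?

Step-to-step displacements: [-2, +1], [+4, +1], [-2, +1], [+4, +1], [-2, +1] — a repeating cycle of length 2.
step 6: apply [+4, +1] → [6, 1]
step 7: apply [-2, +1] → [4, 2]
step 8: apply [+4, +1] → [8, 3]

[8, 3]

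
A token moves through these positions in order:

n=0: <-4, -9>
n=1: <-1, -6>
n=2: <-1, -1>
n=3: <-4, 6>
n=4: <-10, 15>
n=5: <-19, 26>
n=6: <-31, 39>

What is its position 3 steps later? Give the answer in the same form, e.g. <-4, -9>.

<-85, 90>

Taking differences between consecutive positions: <+3, +3>, <+0, +5>, <-3, +7>, <-6, +9>, <-9, +11>, <-12, +13>. These grow by <-3, +2> each step.
step 7: <-31, 39> + <-15, +15> → <-46, 54>
step 8: <-46, 54> + <-18, +17> → <-64, 71>
step 9: <-64, 71> + <-21, +19> → <-85, 90>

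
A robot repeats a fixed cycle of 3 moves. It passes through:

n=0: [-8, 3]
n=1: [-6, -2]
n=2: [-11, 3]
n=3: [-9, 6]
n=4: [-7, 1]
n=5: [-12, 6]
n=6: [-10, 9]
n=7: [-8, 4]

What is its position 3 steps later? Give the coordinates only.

[-9, 7]

Differencing gives [+2, -5], [-5, +5], [+2, +3], [+2, -5], [-5, +5], [+2, +3], [+2, -5]. This is the pattern [+2, -5], [-5, +5], [+2, +3] repeated.
step 8: apply [-5, +5] → [-13, 9]
step 9: apply [+2, +3] → [-11, 12]
step 10: apply [+2, -5] → [-9, 7]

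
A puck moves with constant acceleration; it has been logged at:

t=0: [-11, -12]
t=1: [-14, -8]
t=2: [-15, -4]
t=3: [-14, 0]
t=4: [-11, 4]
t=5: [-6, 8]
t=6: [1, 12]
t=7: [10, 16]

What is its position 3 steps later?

[49, 28]

First differences are [-3, +4], [-1, +4], [+1, +4], [+3, +4], [+5, +4], [+7, +4], [+9, +4]; their common second difference is [+2, +0] (constant acceleration).
step 8: [10, 16] + [+11, +4] → [21, 20]
step 9: [21, 20] + [+13, +4] → [34, 24]
step 10: [34, 24] + [+15, +4] → [49, 28]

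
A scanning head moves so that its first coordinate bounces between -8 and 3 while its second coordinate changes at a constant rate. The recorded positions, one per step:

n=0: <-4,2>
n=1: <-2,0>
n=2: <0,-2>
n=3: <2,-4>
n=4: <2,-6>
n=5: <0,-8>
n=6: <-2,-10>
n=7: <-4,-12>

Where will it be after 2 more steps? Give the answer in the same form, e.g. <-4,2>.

The first coordinate reflects between -8 and 3, moving 2 per step.
  step 8: -4 → -6
  step 9: -6 → -8
The second coordinate changes by -2 each step: at step 9 it is -16.

<-8,-16>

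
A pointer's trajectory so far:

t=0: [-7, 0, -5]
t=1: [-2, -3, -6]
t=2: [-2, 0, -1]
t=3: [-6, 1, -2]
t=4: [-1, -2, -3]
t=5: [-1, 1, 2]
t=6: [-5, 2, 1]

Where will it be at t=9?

Step-to-step displacements: [+5, -3, -1], [+0, +3, +5], [-4, +1, -1], [+5, -3, -1], [+0, +3, +5], [-4, +1, -1] — a repeating cycle of length 3.
step 7: apply [+5, -3, -1] → [0, -1, 0]
step 8: apply [+0, +3, +5] → [0, 2, 5]
step 9: apply [-4, +1, -1] → [-4, 3, 4]

[-4, 3, 4]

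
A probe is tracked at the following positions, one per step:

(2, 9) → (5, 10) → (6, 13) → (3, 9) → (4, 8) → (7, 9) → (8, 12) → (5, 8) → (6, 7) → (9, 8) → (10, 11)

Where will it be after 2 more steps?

Step-to-step displacements: (+3, +1), (+1, +3), (-3, -4), (+1, -1), (+3, +1), (+1, +3), (-3, -4), (+1, -1), (+3, +1), (+1, +3) — a repeating cycle of length 4.
step 11: apply (-3, -4) → (7, 7)
step 12: apply (+1, -1) → (8, 6)

(8, 6)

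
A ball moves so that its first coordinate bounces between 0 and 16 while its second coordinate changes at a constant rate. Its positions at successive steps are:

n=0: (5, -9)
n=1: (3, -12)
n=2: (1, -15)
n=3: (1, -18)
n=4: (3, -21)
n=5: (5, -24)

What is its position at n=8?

The first coordinate reflects between 0 and 16, moving 2 per step.
  step 6: 5 → 7
  step 7: 7 → 9
  step 8: 9 → 11
The second coordinate changes by -3 each step: at step 8 it is -33.

(11, -33)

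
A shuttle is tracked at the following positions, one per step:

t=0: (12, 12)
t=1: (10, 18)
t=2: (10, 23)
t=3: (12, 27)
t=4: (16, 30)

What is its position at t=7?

(40, 33)

Successive displacements: (-2, +6), (+0, +5), (+2, +4), (+4, +3) — each changes by (+2, -1).
step 5: (16, 30) + (+6, +2) → (22, 32)
step 6: (22, 32) + (+8, +1) → (30, 33)
step 7: (30, 33) + (+10, +0) → (40, 33)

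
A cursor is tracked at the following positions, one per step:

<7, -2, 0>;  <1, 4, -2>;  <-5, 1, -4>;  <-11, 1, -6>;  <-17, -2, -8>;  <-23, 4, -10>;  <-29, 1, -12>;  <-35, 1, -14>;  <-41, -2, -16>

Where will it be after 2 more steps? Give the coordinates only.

<-53, 1, -20>

First: linear, -6 per step → -53 at step 10.
Second: cycles through -2, 4, 1, 1 every 4 steps. Step 10 lands at position 2 of the cycle → 1.
Third: linear, -2 per step → -20 at step 10.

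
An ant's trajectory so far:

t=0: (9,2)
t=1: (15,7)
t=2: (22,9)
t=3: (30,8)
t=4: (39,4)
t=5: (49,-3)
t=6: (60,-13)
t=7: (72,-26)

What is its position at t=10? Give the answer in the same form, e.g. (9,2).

(114,-83)

Taking differences between consecutive positions: (+6,+5), (+7,+2), (+8,-1), (+9,-4), (+10,-7), (+11,-10), (+12,-13). These grow by (+1,-3) each step.
step 8: (72,-26) + (+13,-16) → (85,-42)
step 9: (85,-42) + (+14,-19) → (99,-61)
step 10: (99,-61) + (+15,-22) → (114,-83)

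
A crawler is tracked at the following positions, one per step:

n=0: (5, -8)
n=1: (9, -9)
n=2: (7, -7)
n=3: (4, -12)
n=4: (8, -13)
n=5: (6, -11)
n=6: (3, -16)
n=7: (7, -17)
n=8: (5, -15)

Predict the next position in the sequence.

Differencing gives (+4, -1), (-2, +2), (-3, -5), (+4, -1), (-2, +2), (-3, -5), (+4, -1), (-2, +2). This is the pattern (+4, -1), (-2, +2), (-3, -5) repeated.
step 9: apply (-3, -5) → (2, -20)

(2, -20)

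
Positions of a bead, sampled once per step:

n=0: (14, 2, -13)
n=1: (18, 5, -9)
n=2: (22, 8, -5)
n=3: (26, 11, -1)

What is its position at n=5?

(34, 17, 7)

Each step adds (+4, +3, +4) to the position.
step 4: (26, 11, -1) + (+4, +3, +4) → (30, 14, 3)
step 5: (30, 14, 3) + (+4, +3, +4) → (34, 17, 7)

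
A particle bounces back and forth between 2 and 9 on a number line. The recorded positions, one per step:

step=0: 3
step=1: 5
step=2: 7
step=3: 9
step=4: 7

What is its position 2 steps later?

The value travels 2 per step and bounces off the walls at 2 and 9.
  step 5: 7 → 5
  step 6: 5 → 3

3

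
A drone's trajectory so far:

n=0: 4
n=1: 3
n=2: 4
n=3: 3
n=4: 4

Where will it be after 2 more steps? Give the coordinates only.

Step-to-step displacements: -1, +1, -1, +1; each is -1× the previous.
step 5: 4 − 1 → 3
step 6: 3 + 1 → 4

4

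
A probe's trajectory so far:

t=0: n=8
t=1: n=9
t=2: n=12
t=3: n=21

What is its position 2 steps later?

n=129

Consecutive displacements +1, +3, +9 scale by a factor of 3 each step.
step 4: 21 + 27 → n=48
step 5: 48 + 81 → n=129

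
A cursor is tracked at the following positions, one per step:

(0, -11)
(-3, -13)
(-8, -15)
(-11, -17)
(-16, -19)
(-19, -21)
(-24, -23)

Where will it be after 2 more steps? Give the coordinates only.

Step-to-step displacements: (-3, -2), (-5, -2), (-3, -2), (-5, -2), (-3, -2), (-5, -2) — a repeating cycle of length 2.
step 7: apply (-3, -2) → (-27, -25)
step 8: apply (-5, -2) → (-32, -27)

(-32, -27)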